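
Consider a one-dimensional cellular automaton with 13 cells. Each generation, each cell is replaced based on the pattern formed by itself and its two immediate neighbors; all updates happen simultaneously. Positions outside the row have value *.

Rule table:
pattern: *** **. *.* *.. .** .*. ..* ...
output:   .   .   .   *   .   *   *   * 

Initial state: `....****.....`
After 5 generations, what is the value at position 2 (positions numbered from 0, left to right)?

****....*****
....****.....  (repeats generation 0; period 2)
generation 5: ****....*****
position 2 holds *

*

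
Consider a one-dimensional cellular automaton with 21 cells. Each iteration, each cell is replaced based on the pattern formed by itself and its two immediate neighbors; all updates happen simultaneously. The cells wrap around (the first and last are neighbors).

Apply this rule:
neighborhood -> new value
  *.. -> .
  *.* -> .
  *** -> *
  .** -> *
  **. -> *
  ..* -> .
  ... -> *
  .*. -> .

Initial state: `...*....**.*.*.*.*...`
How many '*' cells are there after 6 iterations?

16

**...**.**.........**
**.*.**.**.*******.**
**...**.**.*******.**
**.*.**.**.*******.**  (repeats iteration 2; period 2)
iteration 6: **.*.**.**.*******.**
count of *: 16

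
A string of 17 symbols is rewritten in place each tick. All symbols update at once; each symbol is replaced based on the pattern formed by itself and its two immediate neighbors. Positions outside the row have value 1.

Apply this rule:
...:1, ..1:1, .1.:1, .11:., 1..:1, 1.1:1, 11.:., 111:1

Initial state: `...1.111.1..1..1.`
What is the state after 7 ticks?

11111.1.111111111
1111.111.11111111
111.1.1.1.1111111
11.1111111.111111
1.1.11111.1.11111
.111.111.111.1111
1.1.1.1.1.1.1.111

1.1.1.1.1.1.1.111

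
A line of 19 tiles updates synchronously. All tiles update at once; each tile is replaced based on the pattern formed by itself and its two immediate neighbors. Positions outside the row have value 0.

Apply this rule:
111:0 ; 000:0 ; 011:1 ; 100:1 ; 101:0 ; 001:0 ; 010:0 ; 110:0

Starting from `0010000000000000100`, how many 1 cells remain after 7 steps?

1

step 1: 0001000000000000010
step 2: 0000100000000000001
step 3: 0000010000000000000
step 4: 0000001000000000000
step 5: 0000000100000000000
step 6: 0000000010000000000
step 7: 0000000001000000000
count of 1: 1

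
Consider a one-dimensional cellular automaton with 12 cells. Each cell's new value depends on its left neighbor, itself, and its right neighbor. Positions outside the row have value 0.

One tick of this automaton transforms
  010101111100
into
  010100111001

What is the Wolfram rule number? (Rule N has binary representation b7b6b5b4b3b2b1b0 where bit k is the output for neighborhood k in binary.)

133

position 6: 111 → 1  (bit 7 = 1)
position 9: 110 → 0  (bit 6 = 0)
position 2: 101 → 0  (bit 5 = 0)
position 10: 100 → 0  (bit 4 = 0)
position 5: 011 → 0  (bit 3 = 0)
position 1: 010 → 1  (bit 2 = 1)
position 0: 001 → 0  (bit 1 = 0)
position 11: 000 → 1  (bit 0 = 1)
bits b7..b0 = 10000101 = 133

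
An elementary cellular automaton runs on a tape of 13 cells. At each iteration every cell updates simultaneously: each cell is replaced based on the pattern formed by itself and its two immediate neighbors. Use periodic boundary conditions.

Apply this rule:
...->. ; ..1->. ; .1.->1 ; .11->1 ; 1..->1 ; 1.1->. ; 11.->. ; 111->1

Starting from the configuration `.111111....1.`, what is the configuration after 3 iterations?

.11111.1...11
.1111..11..1.
.111.1.1.1.11

.111.1.1.1.11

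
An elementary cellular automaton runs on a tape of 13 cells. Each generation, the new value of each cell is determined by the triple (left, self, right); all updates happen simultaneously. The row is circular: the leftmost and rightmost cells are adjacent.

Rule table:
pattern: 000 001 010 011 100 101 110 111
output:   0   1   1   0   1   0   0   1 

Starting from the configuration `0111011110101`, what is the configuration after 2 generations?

1111010011101

0010001100101
1111010011101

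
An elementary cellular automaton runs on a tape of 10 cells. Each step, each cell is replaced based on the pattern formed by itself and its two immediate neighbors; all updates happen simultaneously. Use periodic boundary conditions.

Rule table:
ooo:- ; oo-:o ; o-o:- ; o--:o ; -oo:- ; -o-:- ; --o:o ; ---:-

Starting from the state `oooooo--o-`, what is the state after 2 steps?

----o--oo-

step 1: -----ooo--
step 2: ----o--oo-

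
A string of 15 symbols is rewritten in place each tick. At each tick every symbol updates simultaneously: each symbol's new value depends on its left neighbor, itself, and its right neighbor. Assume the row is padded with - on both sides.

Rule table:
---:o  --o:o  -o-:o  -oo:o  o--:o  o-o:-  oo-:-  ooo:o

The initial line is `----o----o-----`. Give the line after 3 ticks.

tick 1: ooooooooooooooo
tick 2: oooooooooooooo-
tick 3: ooooooooooooo-o

ooooooooooooo-o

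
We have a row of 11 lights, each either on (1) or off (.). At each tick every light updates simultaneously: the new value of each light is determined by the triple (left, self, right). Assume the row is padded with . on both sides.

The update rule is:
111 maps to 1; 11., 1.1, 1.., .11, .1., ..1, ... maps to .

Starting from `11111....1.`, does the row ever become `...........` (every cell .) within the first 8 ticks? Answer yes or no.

.111.......
..1........
...........
all cells are . at tick 3

yes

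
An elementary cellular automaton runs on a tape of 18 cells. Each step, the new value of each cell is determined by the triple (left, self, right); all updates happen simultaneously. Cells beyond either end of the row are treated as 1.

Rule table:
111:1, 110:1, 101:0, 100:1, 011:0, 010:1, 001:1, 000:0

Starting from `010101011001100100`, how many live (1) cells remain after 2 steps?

step 1: 010101001110111111
step 2: 010101110110011111
count of 1: 12

12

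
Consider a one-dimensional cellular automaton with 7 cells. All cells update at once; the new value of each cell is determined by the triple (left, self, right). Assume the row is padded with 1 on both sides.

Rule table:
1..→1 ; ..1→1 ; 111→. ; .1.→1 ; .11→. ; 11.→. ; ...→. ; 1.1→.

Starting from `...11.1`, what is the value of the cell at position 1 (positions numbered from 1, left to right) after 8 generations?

.

1.1....
..11..1
11..11.
..11...
11..1.1
..111..
11...11
..1.1..
position 1 holds .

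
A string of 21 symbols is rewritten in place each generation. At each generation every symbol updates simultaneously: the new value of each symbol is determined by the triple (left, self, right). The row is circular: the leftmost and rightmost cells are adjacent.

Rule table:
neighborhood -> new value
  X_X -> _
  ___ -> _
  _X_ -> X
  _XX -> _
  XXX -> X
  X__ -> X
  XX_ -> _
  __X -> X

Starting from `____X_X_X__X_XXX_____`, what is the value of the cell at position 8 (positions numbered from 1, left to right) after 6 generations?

_

___XX_X_XXXX__X_X____
__X___X__XX_XXX_XX___
_XXX_XXXX____X____X__
X_X___XX_X__XXX__XXX_
X_XX_X___XXX_X_XX_X__
X____XX_X_X__X____XXX
position 8 holds _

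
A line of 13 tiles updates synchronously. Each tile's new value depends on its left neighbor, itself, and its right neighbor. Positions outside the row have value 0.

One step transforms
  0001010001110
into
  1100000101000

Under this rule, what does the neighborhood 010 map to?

0

At position 3 the neighborhood is 010; the next row has 0 there.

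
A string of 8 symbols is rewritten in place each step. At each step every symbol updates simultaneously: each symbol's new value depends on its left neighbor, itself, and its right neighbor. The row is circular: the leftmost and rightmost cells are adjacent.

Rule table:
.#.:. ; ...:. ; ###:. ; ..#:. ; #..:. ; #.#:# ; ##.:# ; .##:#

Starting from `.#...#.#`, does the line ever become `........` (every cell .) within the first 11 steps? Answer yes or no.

yes

#.....#.
.......#
........
all cells are . at step 3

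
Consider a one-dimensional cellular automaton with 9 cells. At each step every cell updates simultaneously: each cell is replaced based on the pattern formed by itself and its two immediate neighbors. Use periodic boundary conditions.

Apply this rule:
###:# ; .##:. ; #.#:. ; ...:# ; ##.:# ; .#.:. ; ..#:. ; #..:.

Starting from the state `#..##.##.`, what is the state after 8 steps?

....#..#.
###......
.##.####.
..#..###.
#.....##.
..###..#.
#..##....
....#.##.

....#.##.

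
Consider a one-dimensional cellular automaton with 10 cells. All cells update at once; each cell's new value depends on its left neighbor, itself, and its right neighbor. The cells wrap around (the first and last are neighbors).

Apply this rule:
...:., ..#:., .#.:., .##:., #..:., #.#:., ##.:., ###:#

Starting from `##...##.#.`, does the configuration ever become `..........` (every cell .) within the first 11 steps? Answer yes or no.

yes

..........
all cells are . at step 1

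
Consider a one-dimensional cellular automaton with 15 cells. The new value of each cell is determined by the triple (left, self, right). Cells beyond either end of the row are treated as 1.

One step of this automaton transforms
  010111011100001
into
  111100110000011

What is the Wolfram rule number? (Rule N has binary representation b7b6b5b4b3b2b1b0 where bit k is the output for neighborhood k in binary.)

position 4: 111 → 0  (bit 7 = 0)
position 5: 110 → 0  (bit 6 = 0)
position 0: 101 → 1  (bit 5 = 1)
position 10: 100 → 0  (bit 4 = 0)
position 3: 011 → 1  (bit 3 = 1)
position 1: 010 → 1  (bit 2 = 1)
position 13: 001 → 1  (bit 1 = 1)
position 11: 000 → 0  (bit 0 = 0)
bits b7..b0 = 00101110 = 46

46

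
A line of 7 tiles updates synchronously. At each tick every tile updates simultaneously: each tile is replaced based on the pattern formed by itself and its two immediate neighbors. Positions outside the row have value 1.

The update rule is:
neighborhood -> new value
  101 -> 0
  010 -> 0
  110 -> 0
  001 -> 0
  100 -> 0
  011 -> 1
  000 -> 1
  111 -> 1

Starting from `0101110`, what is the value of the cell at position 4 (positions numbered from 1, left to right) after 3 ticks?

tick 1: 0001100
tick 2: 0101000
tick 3: 0000010
position 4 holds 0

0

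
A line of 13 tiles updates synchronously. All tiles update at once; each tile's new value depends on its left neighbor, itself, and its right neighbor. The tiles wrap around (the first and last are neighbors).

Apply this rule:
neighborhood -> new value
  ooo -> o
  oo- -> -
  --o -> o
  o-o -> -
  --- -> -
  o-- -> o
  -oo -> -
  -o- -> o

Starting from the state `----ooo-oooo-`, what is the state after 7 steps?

o-o-oo-ooo-oo

---o-o---oo-o
o-oo-oo-o---o
--------oo-o-
-------o---oo
o-----ooo-o--
oo---o-o--ooo
o-o-oo-ooo-oo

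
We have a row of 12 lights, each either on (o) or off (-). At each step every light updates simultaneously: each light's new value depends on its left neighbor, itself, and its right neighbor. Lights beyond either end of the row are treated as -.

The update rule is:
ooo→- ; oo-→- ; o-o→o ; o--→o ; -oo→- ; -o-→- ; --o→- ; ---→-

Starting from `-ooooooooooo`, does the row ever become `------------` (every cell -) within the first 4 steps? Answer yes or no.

yes

------------
all cells are - at step 1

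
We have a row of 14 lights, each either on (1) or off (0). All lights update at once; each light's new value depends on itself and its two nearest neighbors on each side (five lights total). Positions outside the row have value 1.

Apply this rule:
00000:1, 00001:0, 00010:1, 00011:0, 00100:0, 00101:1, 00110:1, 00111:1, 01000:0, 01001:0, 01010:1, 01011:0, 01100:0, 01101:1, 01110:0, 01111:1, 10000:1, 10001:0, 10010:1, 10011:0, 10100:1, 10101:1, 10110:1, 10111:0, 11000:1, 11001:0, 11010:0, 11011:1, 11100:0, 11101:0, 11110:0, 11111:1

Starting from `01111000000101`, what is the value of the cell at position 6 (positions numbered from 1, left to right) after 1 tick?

1

10100111101100
position 6 holds 1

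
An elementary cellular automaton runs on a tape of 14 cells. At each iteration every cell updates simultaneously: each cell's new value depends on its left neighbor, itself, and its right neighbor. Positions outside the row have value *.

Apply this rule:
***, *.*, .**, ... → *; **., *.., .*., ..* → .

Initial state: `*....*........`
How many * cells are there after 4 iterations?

iteration 1: ..**...******.
iteration 2: ..*..*.*****.*
iteration 3: ......*****.**
iteration 4: .****.****.***
count of *: 11

11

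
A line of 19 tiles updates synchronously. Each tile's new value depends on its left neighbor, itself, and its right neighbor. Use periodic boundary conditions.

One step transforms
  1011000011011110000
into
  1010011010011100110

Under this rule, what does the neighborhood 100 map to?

0

At position 4 the neighborhood is 100; the next row has 0 there.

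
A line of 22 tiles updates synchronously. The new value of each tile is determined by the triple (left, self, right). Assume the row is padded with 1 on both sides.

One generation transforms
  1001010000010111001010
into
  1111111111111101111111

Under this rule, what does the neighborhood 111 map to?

0

At position 14 the neighborhood is 111; the next row has 0 there.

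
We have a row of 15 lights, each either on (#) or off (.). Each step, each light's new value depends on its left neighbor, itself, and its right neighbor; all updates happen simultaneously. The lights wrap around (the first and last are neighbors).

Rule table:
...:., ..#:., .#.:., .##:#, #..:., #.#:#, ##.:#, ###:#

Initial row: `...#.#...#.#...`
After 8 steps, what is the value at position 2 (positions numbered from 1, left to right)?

.

....#.....#....
...............
...............  (fixed point — unchanged through step 8)
position 2 holds .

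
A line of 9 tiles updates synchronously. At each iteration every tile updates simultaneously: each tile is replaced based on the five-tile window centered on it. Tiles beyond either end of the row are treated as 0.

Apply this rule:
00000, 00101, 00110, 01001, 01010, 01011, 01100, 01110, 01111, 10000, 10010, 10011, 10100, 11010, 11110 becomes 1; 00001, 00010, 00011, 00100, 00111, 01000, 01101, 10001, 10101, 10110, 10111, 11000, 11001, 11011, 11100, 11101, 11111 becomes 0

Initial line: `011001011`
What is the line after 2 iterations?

010001011

011011101
010001011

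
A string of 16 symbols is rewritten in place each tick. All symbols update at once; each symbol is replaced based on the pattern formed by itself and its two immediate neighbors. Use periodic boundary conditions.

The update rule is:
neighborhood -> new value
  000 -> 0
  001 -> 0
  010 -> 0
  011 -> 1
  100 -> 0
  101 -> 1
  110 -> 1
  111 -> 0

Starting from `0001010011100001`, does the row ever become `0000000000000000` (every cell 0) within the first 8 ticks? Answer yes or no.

0000100010100000
0000000001000000
0000000000000000
all cells are 0 at tick 3

yes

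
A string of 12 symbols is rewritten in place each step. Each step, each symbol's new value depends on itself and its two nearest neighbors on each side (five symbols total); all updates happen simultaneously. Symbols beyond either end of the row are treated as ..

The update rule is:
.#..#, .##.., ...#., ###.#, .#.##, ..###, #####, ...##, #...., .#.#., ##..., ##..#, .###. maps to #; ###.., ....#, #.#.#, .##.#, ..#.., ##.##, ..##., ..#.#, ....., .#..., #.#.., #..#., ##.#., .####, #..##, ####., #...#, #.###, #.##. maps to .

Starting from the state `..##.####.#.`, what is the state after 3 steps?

.#....#.#...

step 1: .#......#...
step 2: #..#...#..#.
step 3: .#....#.#...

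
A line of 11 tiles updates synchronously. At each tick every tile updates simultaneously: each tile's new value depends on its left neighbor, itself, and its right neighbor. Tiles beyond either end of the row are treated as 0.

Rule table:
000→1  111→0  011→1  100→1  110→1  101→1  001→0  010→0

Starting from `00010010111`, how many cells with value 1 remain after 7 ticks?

11001001101
11100101110
10110011011
01111011111
01001110001
00101011100
10010110111
count of 1: 7

7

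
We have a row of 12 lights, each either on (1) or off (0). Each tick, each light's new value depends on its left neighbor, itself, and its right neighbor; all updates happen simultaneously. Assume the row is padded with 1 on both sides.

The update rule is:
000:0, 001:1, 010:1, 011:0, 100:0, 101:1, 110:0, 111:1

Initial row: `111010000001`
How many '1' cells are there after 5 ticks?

110110000010
101000000111
011000001011
100000011101
000000101010
count of 1: 3

3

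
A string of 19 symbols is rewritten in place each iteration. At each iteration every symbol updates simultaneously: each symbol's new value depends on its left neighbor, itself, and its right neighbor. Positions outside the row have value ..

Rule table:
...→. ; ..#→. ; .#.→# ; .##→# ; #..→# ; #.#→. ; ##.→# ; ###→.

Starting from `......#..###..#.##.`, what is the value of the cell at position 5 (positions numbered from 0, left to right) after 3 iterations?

.

......##.#.##.#.###
......##.#.##.#.#.#
......##.#.##.#.#.#
position 5 holds .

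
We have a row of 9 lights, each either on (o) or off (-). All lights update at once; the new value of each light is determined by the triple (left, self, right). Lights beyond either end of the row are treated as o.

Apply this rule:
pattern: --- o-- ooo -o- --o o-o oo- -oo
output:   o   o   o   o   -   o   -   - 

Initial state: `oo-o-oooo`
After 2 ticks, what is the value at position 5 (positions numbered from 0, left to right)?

o

o-ooo-ooo
-o-o-o-oo
position 5 holds o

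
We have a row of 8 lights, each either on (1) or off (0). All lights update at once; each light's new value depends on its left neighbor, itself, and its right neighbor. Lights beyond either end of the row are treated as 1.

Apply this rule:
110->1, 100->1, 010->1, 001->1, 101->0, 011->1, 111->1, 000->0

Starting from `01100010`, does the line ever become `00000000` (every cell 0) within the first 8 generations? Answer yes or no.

no

01110110
01110110  (fixed point — unchanged through generation 8)
generation 8 is 01110110, still not uniform 0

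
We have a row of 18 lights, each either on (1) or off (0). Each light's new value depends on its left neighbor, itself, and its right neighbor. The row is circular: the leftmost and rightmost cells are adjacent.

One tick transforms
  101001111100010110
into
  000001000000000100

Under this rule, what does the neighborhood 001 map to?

0

At position 4 the neighborhood is 001; the next row has 0 there.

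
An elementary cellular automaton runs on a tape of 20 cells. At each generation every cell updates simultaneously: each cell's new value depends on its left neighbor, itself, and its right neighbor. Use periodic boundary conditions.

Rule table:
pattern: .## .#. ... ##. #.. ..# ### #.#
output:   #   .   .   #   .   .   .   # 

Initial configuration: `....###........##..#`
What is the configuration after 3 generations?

generation 1: ....#.#........##...
generation 2: .....#.........##...
generation 3: ...............##...

...............##...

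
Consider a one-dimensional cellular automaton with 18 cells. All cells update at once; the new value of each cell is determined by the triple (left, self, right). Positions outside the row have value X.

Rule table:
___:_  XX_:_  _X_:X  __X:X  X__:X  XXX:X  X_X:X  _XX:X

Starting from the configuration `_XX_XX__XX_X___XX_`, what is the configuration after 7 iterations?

iteration 1: XX_XX_XXX_XXX_XX_X
iteration 2: X_XX_XXX_XXX_XX_XX
iteration 3: _XX_XXX_XXX_XX_XXX
iteration 4: XX_XXX_XXX_XX_XXXX
iteration 5: X_XXX_XXX_XX_XXXXX
iteration 6: _XXX_XXX_XX_XXXXXX
iteration 7: XXX_XXX_XX_XXXXXXX

XXX_XXX_XX_XXXXXXX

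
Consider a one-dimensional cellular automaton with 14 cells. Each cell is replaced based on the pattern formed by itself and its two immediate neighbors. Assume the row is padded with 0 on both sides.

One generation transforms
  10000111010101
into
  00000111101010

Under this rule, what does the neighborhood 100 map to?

0

At position 1 the neighborhood is 100; the next row has 0 there.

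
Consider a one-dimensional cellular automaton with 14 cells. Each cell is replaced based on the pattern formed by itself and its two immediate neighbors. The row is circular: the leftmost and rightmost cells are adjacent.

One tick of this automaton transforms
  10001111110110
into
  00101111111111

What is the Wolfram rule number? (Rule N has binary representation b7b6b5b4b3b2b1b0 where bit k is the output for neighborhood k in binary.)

position 5: 111 → 1  (bit 7 = 1)
position 9: 110 → 1  (bit 6 = 1)
position 10: 101 → 1  (bit 5 = 1)
position 1: 100 → 0  (bit 4 = 0)
position 4: 011 → 1  (bit 3 = 1)
position 0: 010 → 0  (bit 2 = 0)
position 3: 001 → 0  (bit 1 = 0)
position 2: 000 → 1  (bit 0 = 1)
bits b7..b0 = 11101001 = 233

233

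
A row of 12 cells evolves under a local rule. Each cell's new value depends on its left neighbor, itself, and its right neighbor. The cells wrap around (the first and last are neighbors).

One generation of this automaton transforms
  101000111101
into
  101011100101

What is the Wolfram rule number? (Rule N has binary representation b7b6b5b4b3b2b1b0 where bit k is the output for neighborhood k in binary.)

position 7: 111 → 0  (bit 7 = 0)
position 0: 110 → 1  (bit 6 = 1)
position 1: 101 → 0  (bit 5 = 0)
position 3: 100 → 0  (bit 4 = 0)
position 6: 011 → 1  (bit 3 = 1)
position 2: 010 → 1  (bit 2 = 1)
position 5: 001 → 1  (bit 1 = 1)
position 4: 000 → 1  (bit 0 = 1)
bits b7..b0 = 01001111 = 79

79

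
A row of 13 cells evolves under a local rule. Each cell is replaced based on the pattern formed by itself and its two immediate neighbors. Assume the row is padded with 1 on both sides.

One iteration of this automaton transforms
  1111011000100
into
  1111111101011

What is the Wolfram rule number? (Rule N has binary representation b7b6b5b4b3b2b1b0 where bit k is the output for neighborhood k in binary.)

250

position 0: 111 → 1  (bit 7 = 1)
position 3: 110 → 1  (bit 6 = 1)
position 4: 101 → 1  (bit 5 = 1)
position 7: 100 → 1  (bit 4 = 1)
position 5: 011 → 1  (bit 3 = 1)
position 10: 010 → 0  (bit 2 = 0)
position 9: 001 → 1  (bit 1 = 1)
position 8: 000 → 0  (bit 0 = 0)
bits b7..b0 = 11111010 = 250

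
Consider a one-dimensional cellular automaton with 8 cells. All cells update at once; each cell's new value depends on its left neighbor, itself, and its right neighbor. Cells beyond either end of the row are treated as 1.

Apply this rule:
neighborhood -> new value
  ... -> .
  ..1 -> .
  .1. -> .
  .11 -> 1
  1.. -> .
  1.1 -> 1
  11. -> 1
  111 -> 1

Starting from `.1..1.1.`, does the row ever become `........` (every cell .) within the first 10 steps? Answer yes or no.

step 1: 1....1.1
step 2: 1.....11
step 3: 1.....11  (fixed point — unchanged through step 10)
step 10 is 1.....11, still not uniform .

no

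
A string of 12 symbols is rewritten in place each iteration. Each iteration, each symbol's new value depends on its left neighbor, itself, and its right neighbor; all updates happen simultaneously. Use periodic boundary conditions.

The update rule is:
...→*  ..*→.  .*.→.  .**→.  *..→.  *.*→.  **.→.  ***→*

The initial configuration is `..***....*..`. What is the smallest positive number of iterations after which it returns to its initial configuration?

14

*..*..**...*
.........*..
********...*
*******..*..
.*****......
..***..*****
...*....***.
**...**..*..
...*........
**...*******
*..*..******
.......*****
.*****..***.
..***....*..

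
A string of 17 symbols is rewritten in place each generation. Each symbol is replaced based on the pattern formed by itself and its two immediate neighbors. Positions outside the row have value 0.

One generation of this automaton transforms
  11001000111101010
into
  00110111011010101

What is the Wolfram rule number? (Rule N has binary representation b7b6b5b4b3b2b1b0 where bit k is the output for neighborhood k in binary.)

179

position 9: 111 → 1  (bit 7 = 1)
position 1: 110 → 0  (bit 6 = 0)
position 12: 101 → 1  (bit 5 = 1)
position 2: 100 → 1  (bit 4 = 1)
position 0: 011 → 0  (bit 3 = 0)
position 4: 010 → 0  (bit 2 = 0)
position 3: 001 → 1  (bit 1 = 1)
position 6: 000 → 1  (bit 0 = 1)
bits b7..b0 = 10110011 = 179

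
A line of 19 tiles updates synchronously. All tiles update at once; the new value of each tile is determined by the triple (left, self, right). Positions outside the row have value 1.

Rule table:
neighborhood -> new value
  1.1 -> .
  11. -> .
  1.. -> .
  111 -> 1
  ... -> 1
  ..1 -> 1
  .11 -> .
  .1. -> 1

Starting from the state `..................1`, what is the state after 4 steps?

.1..11111111111..1.

.11111111111111111.
..111111111111111..
.1.1111111111111..1
.1..11111111111..1.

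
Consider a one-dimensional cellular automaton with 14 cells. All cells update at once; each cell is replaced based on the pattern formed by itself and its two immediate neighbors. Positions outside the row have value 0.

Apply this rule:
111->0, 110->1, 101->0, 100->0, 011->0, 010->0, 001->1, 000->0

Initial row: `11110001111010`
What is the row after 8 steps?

00010010001000
00100100010000
01001000100000
10010001000000
00100010000000
01000100000000
10001000000000
00010000000000

00010000000000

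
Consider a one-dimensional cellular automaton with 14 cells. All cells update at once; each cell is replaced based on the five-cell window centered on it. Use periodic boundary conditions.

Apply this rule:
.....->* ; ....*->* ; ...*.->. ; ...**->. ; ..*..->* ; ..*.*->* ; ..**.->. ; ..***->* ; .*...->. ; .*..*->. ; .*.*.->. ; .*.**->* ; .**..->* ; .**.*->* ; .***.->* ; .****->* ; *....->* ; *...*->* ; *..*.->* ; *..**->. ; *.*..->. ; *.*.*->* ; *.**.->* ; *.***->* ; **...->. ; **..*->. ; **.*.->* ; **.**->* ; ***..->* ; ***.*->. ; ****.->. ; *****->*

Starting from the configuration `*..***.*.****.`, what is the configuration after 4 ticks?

...**.*****..*
.*..*****.*.**
*...***..*****
*.*.***..****.

*.*.***..****.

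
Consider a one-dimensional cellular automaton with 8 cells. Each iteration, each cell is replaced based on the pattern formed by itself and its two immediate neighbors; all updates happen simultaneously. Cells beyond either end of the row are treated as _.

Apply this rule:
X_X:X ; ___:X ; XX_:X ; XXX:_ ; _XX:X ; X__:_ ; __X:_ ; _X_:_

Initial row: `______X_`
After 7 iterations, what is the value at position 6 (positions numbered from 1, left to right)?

XXXXX___
X___X_XX
__X__XXX
X____X_X
__XX__X_
X_XX____
_XXX_XXX
position 6 holds X

X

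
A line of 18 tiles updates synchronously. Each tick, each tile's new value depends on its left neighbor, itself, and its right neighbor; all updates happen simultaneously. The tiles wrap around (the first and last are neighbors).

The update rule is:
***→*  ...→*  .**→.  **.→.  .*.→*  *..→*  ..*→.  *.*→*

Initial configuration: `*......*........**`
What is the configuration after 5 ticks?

.*****.********..*
*.***.*.******.*.*
.*.*.***.****.***.
.****.*.*.**.*.*.*
*.**.*****..******

*.**.*****..******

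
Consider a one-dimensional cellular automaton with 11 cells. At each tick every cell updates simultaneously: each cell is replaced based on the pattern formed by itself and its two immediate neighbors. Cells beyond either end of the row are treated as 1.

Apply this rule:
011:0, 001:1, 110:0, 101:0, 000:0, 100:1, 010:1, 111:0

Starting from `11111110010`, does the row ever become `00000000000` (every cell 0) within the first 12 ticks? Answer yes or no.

no

00000001110
10000010000
01000111001
01101000110
00001101000
10010001101
01111010000
00000011001
10000100110
01001111000
01110000101
00001001100
tick 12 is 00001001100, still not uniform 0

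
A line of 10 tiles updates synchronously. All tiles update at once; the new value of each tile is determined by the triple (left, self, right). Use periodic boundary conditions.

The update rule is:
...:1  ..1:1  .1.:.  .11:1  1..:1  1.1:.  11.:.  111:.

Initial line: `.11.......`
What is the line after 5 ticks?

11.1111111
...1......
111.111111
....1.....
1111.11111

1111.11111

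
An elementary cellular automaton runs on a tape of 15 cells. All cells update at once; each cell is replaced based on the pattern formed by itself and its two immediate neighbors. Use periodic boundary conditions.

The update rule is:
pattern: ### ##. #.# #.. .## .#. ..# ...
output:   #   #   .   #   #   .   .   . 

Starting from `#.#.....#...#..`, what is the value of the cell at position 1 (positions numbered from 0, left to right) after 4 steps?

#

step 1: ...#.....#...#.
step 2: ....#.....#...#
step 3: #....#.....#...
step 4: .#....#.....#..
position 1 holds #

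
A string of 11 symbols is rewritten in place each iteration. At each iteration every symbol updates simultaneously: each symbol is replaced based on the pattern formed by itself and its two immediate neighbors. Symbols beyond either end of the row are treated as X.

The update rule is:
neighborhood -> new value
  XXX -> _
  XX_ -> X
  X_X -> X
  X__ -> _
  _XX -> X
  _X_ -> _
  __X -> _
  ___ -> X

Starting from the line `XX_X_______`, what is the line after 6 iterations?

_XX__XXXXX_
XXX__X___XX
__X____X_X_
____XX__X_X
_XX_XX___XX
XXXXXX_X_X_

XXXXXX_X_X_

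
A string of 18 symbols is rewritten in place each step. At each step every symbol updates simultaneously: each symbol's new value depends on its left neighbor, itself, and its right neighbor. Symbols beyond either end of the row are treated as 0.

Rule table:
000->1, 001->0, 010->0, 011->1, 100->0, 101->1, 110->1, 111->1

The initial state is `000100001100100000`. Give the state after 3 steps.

111011111111111111

step 1: 110001101100001111
step 2: 110101111101101111
step 3: 111011111111111111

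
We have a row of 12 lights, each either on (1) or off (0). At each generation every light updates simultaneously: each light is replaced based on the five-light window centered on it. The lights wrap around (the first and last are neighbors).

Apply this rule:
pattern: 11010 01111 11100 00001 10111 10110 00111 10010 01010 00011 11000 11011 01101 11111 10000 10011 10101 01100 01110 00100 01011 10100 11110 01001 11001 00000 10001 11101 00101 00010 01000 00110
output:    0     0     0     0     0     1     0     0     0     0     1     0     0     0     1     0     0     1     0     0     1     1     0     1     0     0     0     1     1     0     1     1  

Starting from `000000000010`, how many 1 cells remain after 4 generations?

generation 1: 100000000001
generation 2: 111000000001
generation 3: 000110000000
generation 4: 000111100000
count of 1: 4

4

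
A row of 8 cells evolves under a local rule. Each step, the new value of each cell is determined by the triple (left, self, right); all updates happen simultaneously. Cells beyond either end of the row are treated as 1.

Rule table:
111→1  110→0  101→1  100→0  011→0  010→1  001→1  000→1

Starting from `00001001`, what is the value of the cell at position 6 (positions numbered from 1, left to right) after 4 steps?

01111010
10110111
01001011
11011101
position 6 holds 1

1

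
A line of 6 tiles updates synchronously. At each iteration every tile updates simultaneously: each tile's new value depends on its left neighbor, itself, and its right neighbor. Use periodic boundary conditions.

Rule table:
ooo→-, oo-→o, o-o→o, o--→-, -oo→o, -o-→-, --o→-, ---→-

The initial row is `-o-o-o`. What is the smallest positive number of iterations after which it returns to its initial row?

o-o-o-
-o-o-o

2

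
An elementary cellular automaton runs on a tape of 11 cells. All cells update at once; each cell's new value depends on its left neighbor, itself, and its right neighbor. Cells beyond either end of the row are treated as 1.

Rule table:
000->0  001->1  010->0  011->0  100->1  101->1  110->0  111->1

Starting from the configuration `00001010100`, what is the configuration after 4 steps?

10010101011
01101010101
10010101010
01101010101

01101010101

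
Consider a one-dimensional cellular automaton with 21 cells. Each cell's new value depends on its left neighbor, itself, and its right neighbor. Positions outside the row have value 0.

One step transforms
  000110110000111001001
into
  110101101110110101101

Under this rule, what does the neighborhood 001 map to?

0

At position 2 the neighborhood is 001; the next row has 0 there.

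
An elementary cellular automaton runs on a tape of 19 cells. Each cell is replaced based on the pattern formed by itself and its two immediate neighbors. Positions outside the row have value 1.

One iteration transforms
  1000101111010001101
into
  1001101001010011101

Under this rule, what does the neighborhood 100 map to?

0

At position 1 the neighborhood is 100; the next row has 0 there.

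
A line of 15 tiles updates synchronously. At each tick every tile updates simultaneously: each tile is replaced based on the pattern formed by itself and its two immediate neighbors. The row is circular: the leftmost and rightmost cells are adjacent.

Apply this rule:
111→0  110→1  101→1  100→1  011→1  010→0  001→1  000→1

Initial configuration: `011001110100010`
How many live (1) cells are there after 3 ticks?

10

111111011011101
000001111110111
111111000011101
count of 1: 10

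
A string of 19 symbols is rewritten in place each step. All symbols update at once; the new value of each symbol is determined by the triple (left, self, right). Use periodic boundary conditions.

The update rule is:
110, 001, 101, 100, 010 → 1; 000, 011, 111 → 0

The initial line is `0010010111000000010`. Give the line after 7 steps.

0110111101101100011

step 1: 0111111001100000111
step 2: 1000001110110001001
step 3: 1100010011011011110
step 4: 0110111101101100011
step 5: 1011000110110110101
step 6: 1101101011011011110
step 7: 0110111101101100011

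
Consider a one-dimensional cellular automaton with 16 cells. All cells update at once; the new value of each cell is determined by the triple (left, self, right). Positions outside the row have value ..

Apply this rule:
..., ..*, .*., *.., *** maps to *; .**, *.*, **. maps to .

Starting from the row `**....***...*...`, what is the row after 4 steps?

*****.***...*..*

..****.*.*******
**.**..*..*****.
.....*****.***.*
*****.***...*..*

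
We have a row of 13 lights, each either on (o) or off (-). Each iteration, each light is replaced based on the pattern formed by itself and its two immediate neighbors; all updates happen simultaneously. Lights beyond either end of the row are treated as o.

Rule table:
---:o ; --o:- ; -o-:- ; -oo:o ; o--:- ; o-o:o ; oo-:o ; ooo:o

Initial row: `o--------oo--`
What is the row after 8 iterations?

ooooooooooo--

o-oooooo-oo--
ooooooooooo--
ooooooooooo--  (fixed point — unchanged through iteration 8)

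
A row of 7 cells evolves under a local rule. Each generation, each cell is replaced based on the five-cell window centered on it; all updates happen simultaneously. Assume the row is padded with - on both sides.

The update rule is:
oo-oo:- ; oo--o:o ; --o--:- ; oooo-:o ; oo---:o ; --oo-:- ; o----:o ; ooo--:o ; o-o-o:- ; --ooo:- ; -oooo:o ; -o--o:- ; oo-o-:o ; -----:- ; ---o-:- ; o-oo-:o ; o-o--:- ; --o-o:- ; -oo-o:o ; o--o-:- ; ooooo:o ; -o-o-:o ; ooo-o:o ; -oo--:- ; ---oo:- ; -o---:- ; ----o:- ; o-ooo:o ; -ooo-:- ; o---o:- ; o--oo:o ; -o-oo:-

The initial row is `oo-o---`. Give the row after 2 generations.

---o---

-oo--o-
---o---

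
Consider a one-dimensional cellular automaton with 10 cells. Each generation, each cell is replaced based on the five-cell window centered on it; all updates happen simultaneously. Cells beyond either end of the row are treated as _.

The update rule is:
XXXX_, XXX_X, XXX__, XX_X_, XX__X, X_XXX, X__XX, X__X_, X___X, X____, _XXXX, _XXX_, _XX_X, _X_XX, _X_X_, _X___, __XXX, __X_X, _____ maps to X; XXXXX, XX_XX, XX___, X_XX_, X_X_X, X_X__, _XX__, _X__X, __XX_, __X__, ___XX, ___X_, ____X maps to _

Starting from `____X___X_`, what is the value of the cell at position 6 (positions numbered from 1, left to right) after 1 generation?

generation 1: XX___XX__X
position 6 holds X

X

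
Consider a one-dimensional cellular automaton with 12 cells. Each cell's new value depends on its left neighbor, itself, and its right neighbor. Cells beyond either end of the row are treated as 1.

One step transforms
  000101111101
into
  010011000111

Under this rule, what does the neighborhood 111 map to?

0

At position 6 the neighborhood is 111; the next row has 0 there.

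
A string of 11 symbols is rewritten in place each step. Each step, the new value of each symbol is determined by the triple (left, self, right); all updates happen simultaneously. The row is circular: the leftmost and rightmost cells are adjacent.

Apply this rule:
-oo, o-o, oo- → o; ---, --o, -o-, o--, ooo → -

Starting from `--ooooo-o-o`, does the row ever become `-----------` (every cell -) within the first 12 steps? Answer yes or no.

step 1: --o---oo-o-
step 2: ------ooo--
step 3: ------o-o--
step 4: -------o---
step 5: -----------
all cells are - at step 5

yes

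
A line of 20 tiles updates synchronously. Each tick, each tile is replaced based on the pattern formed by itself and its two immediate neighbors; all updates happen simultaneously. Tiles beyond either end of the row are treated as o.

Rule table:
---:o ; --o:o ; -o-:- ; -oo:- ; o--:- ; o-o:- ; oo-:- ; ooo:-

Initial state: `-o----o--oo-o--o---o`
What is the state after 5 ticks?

-----ooo--o-----o--o

---ooo--o-----o--oo-
-oo----o--oooo--o---
----ooo--o-----o--oo
-ooo----o--oooo--o--
-----ooo--o-----o--o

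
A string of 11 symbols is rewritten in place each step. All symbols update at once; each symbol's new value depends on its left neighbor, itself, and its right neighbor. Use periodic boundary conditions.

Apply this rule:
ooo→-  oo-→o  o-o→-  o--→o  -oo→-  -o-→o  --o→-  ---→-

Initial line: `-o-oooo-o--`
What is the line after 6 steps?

-oo--oo-oo-

-o----o-oo-
-oo---o--oo
--oo--oo--o
o--oo--oo-o
oo--oo--o--
-oo--oo-oo-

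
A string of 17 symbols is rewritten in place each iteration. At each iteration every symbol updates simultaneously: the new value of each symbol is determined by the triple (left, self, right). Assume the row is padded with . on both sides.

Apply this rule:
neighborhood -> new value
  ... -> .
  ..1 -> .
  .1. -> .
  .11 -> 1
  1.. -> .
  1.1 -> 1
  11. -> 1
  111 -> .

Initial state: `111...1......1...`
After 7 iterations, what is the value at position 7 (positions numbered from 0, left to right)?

1.1..............
.1...............
.................
.................  (fixed point — unchanged through iteration 7)
position 7 holds .

.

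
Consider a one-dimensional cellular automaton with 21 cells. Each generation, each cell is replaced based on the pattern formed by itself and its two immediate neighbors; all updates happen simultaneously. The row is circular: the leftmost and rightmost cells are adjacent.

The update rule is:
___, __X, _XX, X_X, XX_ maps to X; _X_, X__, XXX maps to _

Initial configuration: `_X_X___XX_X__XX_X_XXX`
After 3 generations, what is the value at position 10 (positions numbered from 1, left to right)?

generation 1: X_X__XXXXX__XXXX_XX_X
generation 2: XX__XX___X_XX__XXXXXX
generation 3: _X_XXX_XX_XXX_XX_____
position 10 holds _

_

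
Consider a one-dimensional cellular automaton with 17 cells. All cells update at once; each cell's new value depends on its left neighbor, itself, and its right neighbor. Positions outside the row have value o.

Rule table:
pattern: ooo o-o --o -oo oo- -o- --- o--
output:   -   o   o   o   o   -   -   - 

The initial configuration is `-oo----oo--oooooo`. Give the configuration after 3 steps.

ooo---ooo-oo-----
--o--oo-oooo----o
-o--ooooo--o---oo

-o--ooooo--o---oo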